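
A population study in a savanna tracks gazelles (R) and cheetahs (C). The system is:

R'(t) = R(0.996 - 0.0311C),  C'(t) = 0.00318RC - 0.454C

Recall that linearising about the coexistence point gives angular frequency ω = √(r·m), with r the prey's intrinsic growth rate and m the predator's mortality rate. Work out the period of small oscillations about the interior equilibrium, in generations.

T ≈ 9.34 generations

Here r = 0.996 and m = 0.454, so r·m = 0.452.
ω = √0.452 = 0.672 per generation, hence T = 2π/ω ≈ 9.34 generations.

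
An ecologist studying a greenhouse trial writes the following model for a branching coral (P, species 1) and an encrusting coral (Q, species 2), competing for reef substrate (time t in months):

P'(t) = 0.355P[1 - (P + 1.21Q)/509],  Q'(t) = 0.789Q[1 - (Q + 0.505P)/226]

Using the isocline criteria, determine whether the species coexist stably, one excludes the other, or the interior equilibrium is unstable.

Compare the nullcline intercepts: K1/α12 = 509/1.21 = 421 > K2 = 226; K2/α21 = 226/0.505 = 448 < K1 = 509.
Since the inequalities point opposite ways, species 1 can invade but species 2 cannot.

species 1 excludes species 2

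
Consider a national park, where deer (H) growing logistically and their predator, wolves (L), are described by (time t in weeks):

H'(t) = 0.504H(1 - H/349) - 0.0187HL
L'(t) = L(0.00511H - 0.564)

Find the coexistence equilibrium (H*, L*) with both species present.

From dL/dt = 0 with L > 0: 0.00511H* = 0.564, so H* = 110.
Substitute into dH/dt = 0: 0.504(1 - 110/349) = 0.0187L*.
The bracket is 0.684, giving L* = 0.345/0.0187 = 18.4.

H* ≈ 110, L* ≈ 18.4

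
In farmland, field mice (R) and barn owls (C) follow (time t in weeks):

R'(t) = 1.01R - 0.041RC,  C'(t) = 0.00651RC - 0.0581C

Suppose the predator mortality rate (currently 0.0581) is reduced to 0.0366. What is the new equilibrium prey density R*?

At the interior fixed point, setting dC/dt = 0 with C > 0 fixes R* = (predator death rate)/(RC coefficient) — independent of the other coefficients.
With the change, R* = 0.0366/0.00651 = 5.62; it falls from 8.92.

R* ≈ 5.62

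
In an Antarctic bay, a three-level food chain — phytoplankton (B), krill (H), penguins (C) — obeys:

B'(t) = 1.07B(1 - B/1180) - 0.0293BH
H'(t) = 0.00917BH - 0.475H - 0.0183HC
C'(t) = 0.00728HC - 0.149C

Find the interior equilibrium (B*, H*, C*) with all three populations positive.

From dC/dt = 0: 0.00728H* = 0.149, so H* = 20.5.
From dB/dt = 0: 1.07(1 - B*/1180) = 0.0293·20.5, giving B* = 1180·(1 - 0.56) = 519.
From dH/dt = 0: 0.00917·519 - 0.475 = 0.0183C*, so C* = 4.28/0.0183 = 234.

B* ≈ 519, H* ≈ 20.5, C* ≈ 234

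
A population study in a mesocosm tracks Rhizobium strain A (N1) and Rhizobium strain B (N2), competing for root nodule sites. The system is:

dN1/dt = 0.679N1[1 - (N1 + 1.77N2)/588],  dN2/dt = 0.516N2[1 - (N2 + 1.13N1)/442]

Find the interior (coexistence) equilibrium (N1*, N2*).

Setting both brackets to zero gives the nullclines N1 + 1.77N2 = 588 and 1.13N1 + N2 = 442.
Substituting N2 = 442 - 1.13N1 into the first: N1(1 - 1.77·1.13) = 588 - 1.77·442.
So N1* = -194/-1 = 194, and then N2* = 442 - 1.13·194 = 222.

N1* ≈ 194, N2* ≈ 222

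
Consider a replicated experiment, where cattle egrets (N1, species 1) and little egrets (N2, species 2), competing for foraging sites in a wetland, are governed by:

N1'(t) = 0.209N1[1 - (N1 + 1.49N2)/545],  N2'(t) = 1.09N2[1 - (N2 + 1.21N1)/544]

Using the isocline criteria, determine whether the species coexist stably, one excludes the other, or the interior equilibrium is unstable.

Compare the nullcline intercepts: K1/α12 = 545/1.49 = 366 < K2 = 544; K2/α21 = 544/1.21 = 450 < K1 = 545.
Since both are reversed, neither can invade when rare; the interior point is a saddle.

unstable coexistence (outcome depends on initial conditions)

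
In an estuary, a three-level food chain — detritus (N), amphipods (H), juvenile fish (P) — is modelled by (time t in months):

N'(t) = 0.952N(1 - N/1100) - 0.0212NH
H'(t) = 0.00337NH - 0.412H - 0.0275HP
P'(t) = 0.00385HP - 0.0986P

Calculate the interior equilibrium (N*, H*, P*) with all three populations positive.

N* ≈ 473, H* ≈ 25.6, P* ≈ 42.9

From dP/dt = 0: 0.00385H* = 0.0986, so H* = 25.6.
From dN/dt = 0: 0.952(1 - N*/1100) = 0.0212·25.6, giving N* = 1100·(1 - 0.57) = 473.
From dH/dt = 0: 0.00337·473 - 0.412 = 0.0275P*, so P* = 1.18/0.0275 = 42.9.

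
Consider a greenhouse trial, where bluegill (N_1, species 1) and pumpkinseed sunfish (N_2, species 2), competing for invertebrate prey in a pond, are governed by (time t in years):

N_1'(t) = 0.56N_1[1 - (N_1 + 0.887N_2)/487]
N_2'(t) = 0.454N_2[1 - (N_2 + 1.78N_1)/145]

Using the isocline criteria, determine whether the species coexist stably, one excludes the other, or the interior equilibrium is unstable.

species 1 excludes species 2

Compare the nullcline intercepts: K1/α12 = 487/0.887 = 549 > K2 = 145; K2/α21 = 145/1.78 = 81.5 < K1 = 487.
Since the inequalities point opposite ways, species 1 can invade but species 2 cannot.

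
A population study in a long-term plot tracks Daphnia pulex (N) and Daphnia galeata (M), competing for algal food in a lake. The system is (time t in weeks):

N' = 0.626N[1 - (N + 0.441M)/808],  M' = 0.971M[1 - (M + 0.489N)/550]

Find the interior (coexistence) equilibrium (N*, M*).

Setting both brackets to zero gives the nullclines N + 0.441M = 808 and 0.489N + M = 550.
Substituting M = 550 - 0.489N into the first: N(1 - 0.441·0.489) = 808 - 0.441·550.
So N* = 565/0.784 = 721, and then M* = 550 - 0.489·721 = 197.

N* ≈ 721, M* ≈ 197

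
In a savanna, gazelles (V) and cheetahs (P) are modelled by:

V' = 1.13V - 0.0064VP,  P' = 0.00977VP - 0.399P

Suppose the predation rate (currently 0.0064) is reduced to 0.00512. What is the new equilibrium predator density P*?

P* ≈ 221

At the interior fixed point, setting dV/dt = 0 with V > 0 fixes P* = (prey growth rate)/(VP coefficient) — independent of the other coefficients.
With the change, P* = 1.13/0.00512 = 221; it rises from 177.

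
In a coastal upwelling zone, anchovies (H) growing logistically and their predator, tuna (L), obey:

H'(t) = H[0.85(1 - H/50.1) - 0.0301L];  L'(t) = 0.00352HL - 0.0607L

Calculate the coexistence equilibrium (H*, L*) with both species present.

From dL/dt = 0 with L > 0: 0.00352H* = 0.0607, so H* = 17.2.
Substitute into dH/dt = 0: 0.85(1 - 17.2/50.1) = 0.0301L*.
The bracket is 0.656, giving L* = 0.557/0.0301 = 18.5.

H* ≈ 17.2, L* ≈ 18.5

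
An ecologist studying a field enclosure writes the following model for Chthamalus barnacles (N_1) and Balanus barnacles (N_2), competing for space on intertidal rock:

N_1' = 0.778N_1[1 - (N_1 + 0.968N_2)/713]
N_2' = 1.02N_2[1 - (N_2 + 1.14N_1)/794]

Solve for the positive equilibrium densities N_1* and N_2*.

Setting both brackets to zero gives the nullclines N_1 + 0.968N_2 = 713 and 1.14N_1 + N_2 = 794.
Substituting N_2 = 794 - 1.14N_1 into the first: N_1(1 - 0.968·1.14) = 713 - 0.968·794.
So N_1* = -55.6/-0.104 = 537, and then N_2* = 794 - 1.14·537 = 182.

N_1* ≈ 537, N_2* ≈ 182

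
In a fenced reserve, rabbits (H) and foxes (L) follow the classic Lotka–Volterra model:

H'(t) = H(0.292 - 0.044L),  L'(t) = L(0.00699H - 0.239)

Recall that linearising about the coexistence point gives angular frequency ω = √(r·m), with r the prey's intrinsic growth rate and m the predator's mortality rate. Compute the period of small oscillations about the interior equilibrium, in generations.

Here r = 0.292 and m = 0.239, so r·m = 0.0698.
ω = √0.0698 = 0.264 per generation, hence T = 2π/ω ≈ 23.8 generations.

T ≈ 23.8 generations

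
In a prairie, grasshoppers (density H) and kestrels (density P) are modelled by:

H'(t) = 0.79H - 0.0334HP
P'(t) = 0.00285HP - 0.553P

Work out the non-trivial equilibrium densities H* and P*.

H* ≈ 194, P* ≈ 23.7

Set dP/dt = 0 with P > 0: 0.00285H - 0.553 = 0, so H* = 0.553/0.00285 = 194.
Set dH/dt = 0 with H > 0: 0.79 - 0.0334P = 0, so P* = 0.79/0.0334 = 23.7.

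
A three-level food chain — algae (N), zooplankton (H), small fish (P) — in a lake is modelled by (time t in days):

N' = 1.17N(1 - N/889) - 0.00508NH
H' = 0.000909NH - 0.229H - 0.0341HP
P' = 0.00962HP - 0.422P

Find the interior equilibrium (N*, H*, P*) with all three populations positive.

N* ≈ 720, H* ≈ 43.9, P* ≈ 12.5

From dP/dt = 0: 0.00962H* = 0.422, so H* = 43.9.
From dN/dt = 0: 1.17(1 - N*/889) = 0.00508·43.9, giving N* = 889·(1 - 0.19) = 720.
From dH/dt = 0: 0.000909·720 - 0.229 = 0.0341P*, so P* = 0.425/0.0341 = 12.5.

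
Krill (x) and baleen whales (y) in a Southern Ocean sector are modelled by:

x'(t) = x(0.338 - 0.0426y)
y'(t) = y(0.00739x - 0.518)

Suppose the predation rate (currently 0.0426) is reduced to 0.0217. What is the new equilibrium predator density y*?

y* ≈ 15.6

At the interior fixed point, setting dx/dt = 0 with x > 0 fixes y* = (prey growth rate)/(xy coefficient) — independent of the other coefficients.
With the change, y* = 0.338/0.0217 = 15.6; it rises from 7.93.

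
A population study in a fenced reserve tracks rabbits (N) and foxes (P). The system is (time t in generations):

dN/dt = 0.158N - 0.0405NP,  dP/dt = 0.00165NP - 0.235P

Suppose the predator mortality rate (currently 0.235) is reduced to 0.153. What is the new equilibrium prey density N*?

At the interior fixed point, setting dP/dt = 0 with P > 0 fixes N* = (predator death rate)/(NP coefficient) — independent of the other coefficients.
With the change, N* = 0.153/0.00165 = 92.7; it falls from 142.

N* ≈ 92.7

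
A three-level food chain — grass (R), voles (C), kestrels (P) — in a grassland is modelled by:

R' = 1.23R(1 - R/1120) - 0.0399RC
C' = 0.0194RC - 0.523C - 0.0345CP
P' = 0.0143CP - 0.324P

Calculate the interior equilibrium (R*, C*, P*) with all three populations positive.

From dP/dt = 0: 0.0143C* = 0.324, so C* = 22.7.
From dR/dt = 0: 1.23(1 - R*/1120) = 0.0399·22.7, giving R* = 1120·(1 - 0.735) = 297.
From dC/dt = 0: 0.0194·297 - 0.523 = 0.0345P*, so P* = 5.24/0.0345 = 152.

R* ≈ 297, C* ≈ 22.7, P* ≈ 152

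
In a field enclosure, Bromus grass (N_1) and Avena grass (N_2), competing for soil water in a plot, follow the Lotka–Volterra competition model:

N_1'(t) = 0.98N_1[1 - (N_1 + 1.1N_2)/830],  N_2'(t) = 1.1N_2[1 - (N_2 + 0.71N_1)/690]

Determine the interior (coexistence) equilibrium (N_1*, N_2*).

N_1* ≈ 324, N_2* ≈ 460

Setting both brackets to zero gives the nullclines N_1 + 1.1N_2 = 830 and 0.71N_1 + N_2 = 690.
Substituting N_2 = 690 - 0.71N_1 into the first: N_1(1 - 1.1·0.71) = 830 - 1.1·690.
So N_1* = 71/0.219 = 324, and then N_2* = 690 - 0.71·324 = 460.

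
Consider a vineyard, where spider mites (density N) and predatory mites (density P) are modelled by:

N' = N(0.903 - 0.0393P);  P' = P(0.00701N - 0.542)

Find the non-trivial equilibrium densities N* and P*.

N* ≈ 77.3, P* ≈ 23

Set dP/dt = 0 with P > 0: 0.00701N - 0.542 = 0, so N* = 0.542/0.00701 = 77.3.
Set dN/dt = 0 with N > 0: 0.903 - 0.0393P = 0, so P* = 0.903/0.0393 = 23.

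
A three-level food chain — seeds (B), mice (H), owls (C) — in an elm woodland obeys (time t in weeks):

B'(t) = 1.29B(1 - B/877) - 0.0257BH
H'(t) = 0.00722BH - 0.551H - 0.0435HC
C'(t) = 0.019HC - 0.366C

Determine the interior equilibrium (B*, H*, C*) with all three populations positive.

B* ≈ 540, H* ≈ 19.3, C* ≈ 77

From dC/dt = 0: 0.019H* = 0.366, so H* = 19.3.
From dB/dt = 0: 1.29(1 - B*/877) = 0.0257·19.3, giving B* = 877·(1 - 0.384) = 540.
From dH/dt = 0: 0.00722·540 - 0.551 = 0.0435C*, so C* = 3.35/0.0435 = 77.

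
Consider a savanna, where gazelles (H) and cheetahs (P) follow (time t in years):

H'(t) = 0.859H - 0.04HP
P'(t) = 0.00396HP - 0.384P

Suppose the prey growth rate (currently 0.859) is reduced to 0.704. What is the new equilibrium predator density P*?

At the interior fixed point, setting dH/dt = 0 with H > 0 fixes P* = (prey growth rate)/(HP coefficient) — independent of the other coefficients.
With the change, P* = 0.704/0.04 = 17.6; it falls from 21.5.

P* ≈ 17.6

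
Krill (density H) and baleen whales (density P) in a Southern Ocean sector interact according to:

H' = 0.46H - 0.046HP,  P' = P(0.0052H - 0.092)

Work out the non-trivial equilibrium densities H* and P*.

Set dP/dt = 0 with P > 0: 0.0052H - 0.092 = 0, so H* = 0.092/0.0052 = 17.7.
Set dH/dt = 0 with H > 0: 0.46 - 0.046P = 0, so P* = 0.46/0.046 = 10.

H* ≈ 17.7, P* ≈ 10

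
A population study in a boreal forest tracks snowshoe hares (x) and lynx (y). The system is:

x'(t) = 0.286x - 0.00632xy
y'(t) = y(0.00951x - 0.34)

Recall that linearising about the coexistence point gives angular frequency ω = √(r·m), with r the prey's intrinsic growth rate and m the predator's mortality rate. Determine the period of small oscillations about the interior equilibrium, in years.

Here r = 0.286 and m = 0.34, so r·m = 0.0972.
ω = √0.0972 = 0.312 per year, hence T = 2π/ω ≈ 20.1 years.

T ≈ 20.1 years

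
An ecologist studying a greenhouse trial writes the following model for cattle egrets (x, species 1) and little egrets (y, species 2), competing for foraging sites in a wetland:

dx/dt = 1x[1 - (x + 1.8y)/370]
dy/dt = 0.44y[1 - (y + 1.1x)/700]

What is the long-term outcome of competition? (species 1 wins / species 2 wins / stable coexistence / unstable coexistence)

species 2 excludes species 1

Compare the nullcline intercepts: K1/α12 = 370/1.8 = 206 < K2 = 700; K2/α21 = 700/1.1 = 636 > K1 = 370.
Since the inequalities point opposite ways, species 2 can invade but species 1 cannot.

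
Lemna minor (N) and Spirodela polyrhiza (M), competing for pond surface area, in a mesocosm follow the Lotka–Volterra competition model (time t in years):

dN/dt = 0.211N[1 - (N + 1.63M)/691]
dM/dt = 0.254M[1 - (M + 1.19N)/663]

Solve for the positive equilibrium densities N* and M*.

Setting both brackets to zero gives the nullclines N + 1.63M = 691 and 1.19N + M = 663.
Substituting M = 663 - 1.19N into the first: N(1 - 1.63·1.19) = 691 - 1.63·663.
So N* = -390/-0.94 = 415, and then M* = 663 - 1.19·415 = 170.

N* ≈ 415, M* ≈ 170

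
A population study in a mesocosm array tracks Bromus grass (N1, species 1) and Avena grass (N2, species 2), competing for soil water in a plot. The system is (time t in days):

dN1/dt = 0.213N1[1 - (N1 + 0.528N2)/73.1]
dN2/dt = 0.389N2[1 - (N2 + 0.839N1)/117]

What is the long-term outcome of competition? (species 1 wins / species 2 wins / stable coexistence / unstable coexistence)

Compare the nullcline intercepts: K1/α12 = 73.1/0.528 = 138 > K2 = 117; K2/α21 = 117/0.839 = 139 > K1 = 73.1.
Since both inequalities hold, each species can invade when rare, so the interior equilibrium is stable.

stable coexistence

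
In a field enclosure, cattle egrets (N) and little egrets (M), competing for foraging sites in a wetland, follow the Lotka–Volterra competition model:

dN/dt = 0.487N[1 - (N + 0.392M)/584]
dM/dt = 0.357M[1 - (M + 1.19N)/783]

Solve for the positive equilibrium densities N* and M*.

Setting both brackets to zero gives the nullclines N + 0.392M = 584 and 1.19N + M = 783.
Substituting M = 783 - 1.19N into the first: N(1 - 0.392·1.19) = 584 - 0.392·783.
So N* = 277/0.534 = 519, and then M* = 783 - 1.19·519 = 165.

N* ≈ 519, M* ≈ 165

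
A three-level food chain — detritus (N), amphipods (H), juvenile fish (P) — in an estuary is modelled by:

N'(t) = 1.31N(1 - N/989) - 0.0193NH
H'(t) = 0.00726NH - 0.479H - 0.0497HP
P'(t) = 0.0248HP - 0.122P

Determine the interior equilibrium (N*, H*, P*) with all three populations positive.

N* ≈ 917, H* ≈ 4.92, P* ≈ 124

From dP/dt = 0: 0.0248H* = 0.122, so H* = 4.92.
From dN/dt = 0: 1.31(1 - N*/989) = 0.0193·4.92, giving N* = 989·(1 - 0.0725) = 917.
From dH/dt = 0: 0.00726·917 - 0.479 = 0.0497P*, so P* = 6.18/0.0497 = 124.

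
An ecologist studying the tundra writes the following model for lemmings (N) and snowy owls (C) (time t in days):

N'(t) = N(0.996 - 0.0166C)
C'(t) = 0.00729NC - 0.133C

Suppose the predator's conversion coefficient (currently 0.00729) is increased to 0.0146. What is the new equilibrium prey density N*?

At the interior fixed point, setting dC/dt = 0 with C > 0 fixes N* = (predator death rate)/(NC coefficient) — independent of the other coefficients.
With the change, N* = 0.133/0.0146 = 9.11; it falls from 18.2.

N* ≈ 9.11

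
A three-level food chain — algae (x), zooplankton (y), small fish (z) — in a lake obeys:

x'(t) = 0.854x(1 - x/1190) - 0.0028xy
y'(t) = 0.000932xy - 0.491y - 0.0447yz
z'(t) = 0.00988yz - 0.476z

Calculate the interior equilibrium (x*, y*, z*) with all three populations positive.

From dz/dt = 0: 0.00988y* = 0.476, so y* = 48.2.
From dx/dt = 0: 0.854(1 - x*/1190) = 0.0028·48.2, giving x* = 1190·(1 - 0.158) = 1000.
From dy/dt = 0: 0.000932·1000 - 0.491 = 0.0447z*, so z* = 0.443/0.0447 = 9.91.

x* ≈ 1000, y* ≈ 48.2, z* ≈ 9.91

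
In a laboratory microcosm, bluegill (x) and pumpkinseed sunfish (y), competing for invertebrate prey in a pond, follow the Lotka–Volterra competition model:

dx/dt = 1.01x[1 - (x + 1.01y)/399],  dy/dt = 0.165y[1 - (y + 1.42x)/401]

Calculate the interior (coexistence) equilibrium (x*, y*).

Setting both brackets to zero gives the nullclines x + 1.01y = 399 and 1.42x + y = 401.
Substituting y = 401 - 1.42x into the first: x(1 - 1.01·1.42) = 399 - 1.01·401.
So x* = -6.01/-0.434 = 13.8, and then y* = 401 - 1.42·13.8 = 381.

x* ≈ 13.8, y* ≈ 381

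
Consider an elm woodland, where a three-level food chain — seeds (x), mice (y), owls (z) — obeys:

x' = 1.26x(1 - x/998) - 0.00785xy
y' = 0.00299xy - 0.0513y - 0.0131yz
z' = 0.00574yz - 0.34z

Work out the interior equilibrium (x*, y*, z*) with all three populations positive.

From dz/dt = 0: 0.00574y* = 0.34, so y* = 59.2.
From dx/dt = 0: 1.26(1 - x*/998) = 0.00785·59.2, giving x* = 998·(1 - 0.369) = 630.
From dy/dt = 0: 0.00299·630 - 0.0513 = 0.0131z*, so z* = 1.83/0.0131 = 140.

x* ≈ 630, y* ≈ 59.2, z* ≈ 140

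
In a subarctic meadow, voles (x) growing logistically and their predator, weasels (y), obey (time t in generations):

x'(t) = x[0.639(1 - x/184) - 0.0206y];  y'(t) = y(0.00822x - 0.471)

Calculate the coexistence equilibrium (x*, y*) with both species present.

From dy/dt = 0 with y > 0: 0.00822x* = 0.471, so x* = 57.3.
Substitute into dx/dt = 0: 0.639(1 - 57.3/184) = 0.0206y*.
The bracket is 0.689, giving y* = 0.44/0.0206 = 21.4.

x* ≈ 57.3, y* ≈ 21.4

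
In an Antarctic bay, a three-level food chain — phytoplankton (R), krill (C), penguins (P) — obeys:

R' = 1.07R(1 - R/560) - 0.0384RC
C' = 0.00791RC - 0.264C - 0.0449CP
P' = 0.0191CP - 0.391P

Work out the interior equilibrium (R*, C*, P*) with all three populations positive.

From dP/dt = 0: 0.0191C* = 0.391, so C* = 20.5.
From dR/dt = 0: 1.07(1 - R*/560) = 0.0384·20.5, giving R* = 560·(1 - 0.735) = 149.
From dC/dt = 0: 0.00791·149 - 0.264 = 0.0449P*, so P* = 0.911/0.0449 = 20.3.

R* ≈ 149, C* ≈ 20.5, P* ≈ 20.3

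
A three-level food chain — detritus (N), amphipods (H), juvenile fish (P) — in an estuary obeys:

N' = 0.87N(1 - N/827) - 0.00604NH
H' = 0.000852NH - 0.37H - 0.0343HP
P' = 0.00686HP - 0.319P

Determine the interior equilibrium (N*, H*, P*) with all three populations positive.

From dP/dt = 0: 0.00686H* = 0.319, so H* = 46.5.
From dN/dt = 0: 0.87(1 - N*/827) = 0.00604·46.5, giving N* = 827·(1 - 0.323) = 560.
From dH/dt = 0: 0.000852·560 - 0.37 = 0.0343P*, so P* = 0.107/0.0343 = 3.12.

N* ≈ 560, H* ≈ 46.5, P* ≈ 3.12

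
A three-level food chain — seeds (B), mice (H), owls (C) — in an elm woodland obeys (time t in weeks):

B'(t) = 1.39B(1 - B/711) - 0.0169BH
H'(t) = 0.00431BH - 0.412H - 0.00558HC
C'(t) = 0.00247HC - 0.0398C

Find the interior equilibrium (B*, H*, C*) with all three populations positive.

From dC/dt = 0: 0.00247H* = 0.0398, so H* = 16.1.
From dB/dt = 0: 1.39(1 - B*/711) = 0.0169·16.1, giving B* = 711·(1 - 0.196) = 572.
From dH/dt = 0: 0.00431·572 - 0.412 = 0.00558C*, so C* = 2.05/0.00558 = 368.

B* ≈ 572, H* ≈ 16.1, C* ≈ 368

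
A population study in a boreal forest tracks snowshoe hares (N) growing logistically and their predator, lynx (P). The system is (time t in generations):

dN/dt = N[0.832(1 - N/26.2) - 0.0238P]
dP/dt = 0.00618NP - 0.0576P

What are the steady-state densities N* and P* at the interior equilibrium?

From dP/dt = 0 with P > 0: 0.00618N* = 0.0576, so N* = 9.32.
Substitute into dN/dt = 0: 0.832(1 - 9.32/26.2) = 0.0238P*.
The bracket is 0.644, giving P* = 0.536/0.0238 = 22.5.

N* ≈ 9.32, P* ≈ 22.5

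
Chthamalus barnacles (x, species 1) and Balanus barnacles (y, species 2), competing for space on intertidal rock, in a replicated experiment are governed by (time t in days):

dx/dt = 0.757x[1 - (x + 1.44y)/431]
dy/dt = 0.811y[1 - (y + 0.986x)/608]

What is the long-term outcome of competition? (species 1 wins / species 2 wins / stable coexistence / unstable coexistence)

species 2 excludes species 1

Compare the nullcline intercepts: K1/α12 = 431/1.44 = 299 < K2 = 608; K2/α21 = 608/0.986 = 617 > K1 = 431.
Since the inequalities point opposite ways, species 2 can invade but species 1 cannot.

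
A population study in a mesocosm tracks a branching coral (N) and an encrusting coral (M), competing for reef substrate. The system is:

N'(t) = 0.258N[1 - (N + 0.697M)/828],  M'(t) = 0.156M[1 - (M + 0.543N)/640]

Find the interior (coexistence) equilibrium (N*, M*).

Setting both brackets to zero gives the nullclines N + 0.697M = 828 and 0.543N + M = 640.
Substituting M = 640 - 0.543N into the first: N(1 - 0.697·0.543) = 828 - 0.697·640.
So N* = 382/0.622 = 614, and then M* = 640 - 0.543·614 = 306.

N* ≈ 614, M* ≈ 306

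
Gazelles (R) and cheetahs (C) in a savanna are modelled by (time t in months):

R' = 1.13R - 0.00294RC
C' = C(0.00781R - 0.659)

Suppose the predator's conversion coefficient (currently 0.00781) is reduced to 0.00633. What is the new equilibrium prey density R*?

R* ≈ 104

At the interior fixed point, setting dC/dt = 0 with C > 0 fixes R* = (predator death rate)/(RC coefficient) — independent of the other coefficients.
With the change, R* = 0.659/0.00633 = 104; it rises from 84.4.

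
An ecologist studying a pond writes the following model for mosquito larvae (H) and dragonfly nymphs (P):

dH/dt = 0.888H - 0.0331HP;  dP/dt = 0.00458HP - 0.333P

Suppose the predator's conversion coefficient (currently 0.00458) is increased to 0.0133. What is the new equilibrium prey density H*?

H* ≈ 25

At the interior fixed point, setting dP/dt = 0 with P > 0 fixes H* = (predator death rate)/(HP coefficient) — independent of the other coefficients.
With the change, H* = 0.333/0.0133 = 25; it falls from 72.7.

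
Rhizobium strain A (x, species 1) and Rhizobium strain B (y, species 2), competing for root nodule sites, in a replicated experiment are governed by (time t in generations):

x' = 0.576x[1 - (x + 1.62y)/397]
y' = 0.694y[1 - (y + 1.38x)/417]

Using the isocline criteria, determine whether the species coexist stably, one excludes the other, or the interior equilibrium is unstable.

Compare the nullcline intercepts: K1/α12 = 397/1.62 = 245 < K2 = 417; K2/α21 = 417/1.38 = 302 < K1 = 397.
Since both are reversed, neither can invade when rare; the interior point is a saddle.

unstable coexistence (outcome depends on initial conditions)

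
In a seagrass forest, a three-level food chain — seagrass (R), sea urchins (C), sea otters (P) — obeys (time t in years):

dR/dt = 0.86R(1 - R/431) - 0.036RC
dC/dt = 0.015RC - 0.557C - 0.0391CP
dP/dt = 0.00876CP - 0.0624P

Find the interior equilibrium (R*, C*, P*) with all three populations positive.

R* ≈ 302, C* ≈ 7.12, P* ≈ 102

From dP/dt = 0: 0.00876C* = 0.0624, so C* = 7.12.
From dR/dt = 0: 0.86(1 - R*/431) = 0.036·7.12, giving R* = 431·(1 - 0.298) = 302.
From dC/dt = 0: 0.015·302 - 0.557 = 0.0391P*, so P* = 3.98/0.0391 = 102.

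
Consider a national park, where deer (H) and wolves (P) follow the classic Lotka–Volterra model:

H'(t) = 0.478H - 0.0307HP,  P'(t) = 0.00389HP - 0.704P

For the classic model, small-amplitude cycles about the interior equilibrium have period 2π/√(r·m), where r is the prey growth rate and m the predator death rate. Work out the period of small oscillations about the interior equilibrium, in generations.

T ≈ 10.8 generations

Here r = 0.478 and m = 0.704, so r·m = 0.337.
ω = √0.337 = 0.58 per generation, hence T = 2π/ω ≈ 10.8 generations.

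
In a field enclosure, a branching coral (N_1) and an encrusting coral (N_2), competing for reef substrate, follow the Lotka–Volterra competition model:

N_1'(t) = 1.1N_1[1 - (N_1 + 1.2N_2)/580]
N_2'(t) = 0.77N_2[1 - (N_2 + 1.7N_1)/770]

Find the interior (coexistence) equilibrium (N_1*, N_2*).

N_1* ≈ 331, N_2* ≈ 208

Setting both brackets to zero gives the nullclines N_1 + 1.2N_2 = 580 and 1.7N_1 + N_2 = 770.
Substituting N_2 = 770 - 1.7N_1 into the first: N_1(1 - 1.2·1.7) = 580 - 1.2·770.
So N_1* = -344/-1.04 = 331, and then N_2* = 770 - 1.7·331 = 208.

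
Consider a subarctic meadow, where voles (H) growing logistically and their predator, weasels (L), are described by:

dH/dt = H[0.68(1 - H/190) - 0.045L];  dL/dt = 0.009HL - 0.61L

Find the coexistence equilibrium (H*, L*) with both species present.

H* ≈ 67.8, L* ≈ 9.72

From dL/dt = 0 with L > 0: 0.009H* = 0.61, so H* = 67.8.
Substitute into dH/dt = 0: 0.68(1 - 67.8/190) = 0.045L*.
The bracket is 0.643, giving L* = 0.437/0.045 = 9.72.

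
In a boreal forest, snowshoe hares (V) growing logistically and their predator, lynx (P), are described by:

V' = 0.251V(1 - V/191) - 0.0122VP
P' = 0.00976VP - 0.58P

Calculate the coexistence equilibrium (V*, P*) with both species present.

V* ≈ 59.4, P* ≈ 14.2

From dP/dt = 0 with P > 0: 0.00976V* = 0.58, so V* = 59.4.
Substitute into dV/dt = 0: 0.251(1 - 59.4/191) = 0.0122P*.
The bracket is 0.689, giving P* = 0.173/0.0122 = 14.2.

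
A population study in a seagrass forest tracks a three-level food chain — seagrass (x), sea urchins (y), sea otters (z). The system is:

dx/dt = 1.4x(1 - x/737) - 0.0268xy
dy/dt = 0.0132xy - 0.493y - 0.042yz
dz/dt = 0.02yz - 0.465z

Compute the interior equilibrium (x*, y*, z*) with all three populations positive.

x* ≈ 409, y* ≈ 23.2, z* ≈ 117

From dz/dt = 0: 0.02y* = 0.465, so y* = 23.2.
From dx/dt = 0: 1.4(1 - x*/737) = 0.0268·23.2, giving x* = 737·(1 - 0.445) = 409.
From dy/dt = 0: 0.0132·409 - 0.493 = 0.042z*, so z* = 4.91/0.042 = 117.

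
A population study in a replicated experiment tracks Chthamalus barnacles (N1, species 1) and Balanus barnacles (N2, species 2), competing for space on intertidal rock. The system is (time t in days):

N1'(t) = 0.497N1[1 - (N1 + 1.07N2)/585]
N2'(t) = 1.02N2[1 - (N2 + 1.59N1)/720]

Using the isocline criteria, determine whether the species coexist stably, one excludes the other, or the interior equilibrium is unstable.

Compare the nullcline intercepts: K1/α12 = 585/1.07 = 547 < K2 = 720; K2/α21 = 720/1.59 = 453 < K1 = 585.
Since both are reversed, neither can invade when rare; the interior point is a saddle.

unstable coexistence (outcome depends on initial conditions)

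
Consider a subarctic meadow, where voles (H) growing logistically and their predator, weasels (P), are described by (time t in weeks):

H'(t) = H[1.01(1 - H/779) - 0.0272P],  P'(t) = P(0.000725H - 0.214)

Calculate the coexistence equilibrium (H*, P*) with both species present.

H* ≈ 295, P* ≈ 23.1

From dP/dt = 0 with P > 0: 0.000725H* = 0.214, so H* = 295.
Substitute into dH/dt = 0: 1.01(1 - 295/779) = 0.0272P*.
The bracket is 0.621, giving P* = 0.627/0.0272 = 23.1.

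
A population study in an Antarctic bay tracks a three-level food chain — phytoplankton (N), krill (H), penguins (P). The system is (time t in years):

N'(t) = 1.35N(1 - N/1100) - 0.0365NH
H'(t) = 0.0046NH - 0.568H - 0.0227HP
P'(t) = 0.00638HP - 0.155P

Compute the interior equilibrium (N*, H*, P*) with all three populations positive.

N* ≈ 377, H* ≈ 24.3, P* ≈ 51.5

From dP/dt = 0: 0.00638H* = 0.155, so H* = 24.3.
From dN/dt = 0: 1.35(1 - N*/1100) = 0.0365·24.3, giving N* = 1100·(1 - 0.657) = 377.
From dH/dt = 0: 0.0046·377 - 0.568 = 0.0227P*, so P* = 1.17/0.0227 = 51.5.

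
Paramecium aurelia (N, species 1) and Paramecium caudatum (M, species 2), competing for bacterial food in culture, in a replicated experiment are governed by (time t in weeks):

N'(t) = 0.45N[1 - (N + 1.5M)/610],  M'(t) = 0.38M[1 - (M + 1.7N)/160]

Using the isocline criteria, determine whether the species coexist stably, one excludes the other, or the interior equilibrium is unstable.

Compare the nullcline intercepts: K1/α12 = 610/1.5 = 407 > K2 = 160; K2/α21 = 160/1.7 = 94.1 < K1 = 610.
Since the inequalities point opposite ways, species 1 can invade but species 2 cannot.

species 1 excludes species 2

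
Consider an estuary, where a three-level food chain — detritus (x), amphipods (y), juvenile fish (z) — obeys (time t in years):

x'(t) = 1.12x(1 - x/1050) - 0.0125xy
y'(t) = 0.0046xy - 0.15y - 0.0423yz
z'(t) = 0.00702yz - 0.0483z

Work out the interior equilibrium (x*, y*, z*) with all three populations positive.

x* ≈ 969, y* ≈ 6.88, z* ≈ 102

From dz/dt = 0: 0.00702y* = 0.0483, so y* = 6.88.
From dx/dt = 0: 1.12(1 - x*/1050) = 0.0125·6.88, giving x* = 1050·(1 - 0.0768) = 969.
From dy/dt = 0: 0.0046·969 - 0.15 = 0.0423z*, so z* = 4.31/0.0423 = 102.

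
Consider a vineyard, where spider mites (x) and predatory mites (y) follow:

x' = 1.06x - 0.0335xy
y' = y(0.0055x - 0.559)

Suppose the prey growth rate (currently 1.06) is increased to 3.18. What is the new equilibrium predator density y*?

y* ≈ 94.9

At the interior fixed point, setting dx/dt = 0 with x > 0 fixes y* = (prey growth rate)/(xy coefficient) — independent of the other coefficients.
With the change, y* = 3.18/0.0335 = 94.9; it rises from 31.6.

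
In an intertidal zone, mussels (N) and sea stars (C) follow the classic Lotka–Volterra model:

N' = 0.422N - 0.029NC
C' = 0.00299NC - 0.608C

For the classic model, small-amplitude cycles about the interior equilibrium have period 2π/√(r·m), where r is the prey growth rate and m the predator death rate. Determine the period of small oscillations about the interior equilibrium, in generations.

Here r = 0.422 and m = 0.608, so r·m = 0.257.
ω = √0.257 = 0.507 per generation, hence T = 2π/ω ≈ 12.4 generations.

T ≈ 12.4 generations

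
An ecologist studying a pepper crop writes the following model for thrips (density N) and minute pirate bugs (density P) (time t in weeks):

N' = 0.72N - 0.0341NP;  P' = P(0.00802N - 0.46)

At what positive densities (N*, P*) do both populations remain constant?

N* ≈ 57.4, P* ≈ 21.1

Set dP/dt = 0 with P > 0: 0.00802N - 0.46 = 0, so N* = 0.46/0.00802 = 57.4.
Set dN/dt = 0 with N > 0: 0.72 - 0.0341P = 0, so P* = 0.72/0.0341 = 21.1.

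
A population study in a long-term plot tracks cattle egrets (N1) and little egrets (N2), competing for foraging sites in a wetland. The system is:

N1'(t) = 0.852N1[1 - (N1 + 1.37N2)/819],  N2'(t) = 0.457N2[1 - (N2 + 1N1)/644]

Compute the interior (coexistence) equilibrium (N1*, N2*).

N1* ≈ 171, N2* ≈ 473

Setting both brackets to zero gives the nullclines N1 + 1.37N2 = 819 and 1N1 + N2 = 644.
Substituting N2 = 644 - 1N1 into the first: N1(1 - 1.37·1) = 819 - 1.37·644.
So N1* = -63.3/-0.37 = 171, and then N2* = 644 - 1·171 = 473.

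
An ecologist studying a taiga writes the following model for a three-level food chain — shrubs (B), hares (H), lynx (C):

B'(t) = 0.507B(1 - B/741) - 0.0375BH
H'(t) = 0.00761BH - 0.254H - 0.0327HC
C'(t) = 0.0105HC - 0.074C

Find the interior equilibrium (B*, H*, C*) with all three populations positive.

B* ≈ 355, H* ≈ 7.05, C* ≈ 74.8

From dC/dt = 0: 0.0105H* = 0.074, so H* = 7.05.
From dB/dt = 0: 0.507(1 - B*/741) = 0.0375·7.05, giving B* = 741·(1 - 0.521) = 355.
From dH/dt = 0: 0.00761·355 - 0.254 = 0.0327C*, so C* = 2.45/0.0327 = 74.8.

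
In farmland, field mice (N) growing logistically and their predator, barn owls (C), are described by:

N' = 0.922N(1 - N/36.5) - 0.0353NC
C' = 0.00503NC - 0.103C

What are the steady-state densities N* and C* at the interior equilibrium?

N* ≈ 20.5, C* ≈ 11.5

From dC/dt = 0 with C > 0: 0.00503N* = 0.103, so N* = 20.5.
Substitute into dN/dt = 0: 0.922(1 - 20.5/36.5) = 0.0353C*.
The bracket is 0.439, giving C* = 0.405/0.0353 = 11.5.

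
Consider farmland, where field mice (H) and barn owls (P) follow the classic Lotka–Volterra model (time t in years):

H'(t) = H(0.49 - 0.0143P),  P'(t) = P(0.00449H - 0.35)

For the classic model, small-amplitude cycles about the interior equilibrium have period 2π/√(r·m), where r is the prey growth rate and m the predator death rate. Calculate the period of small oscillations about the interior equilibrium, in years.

T ≈ 15.2 years

Here r = 0.49 and m = 0.35, so r·m = 0.171.
ω = √0.171 = 0.414 per year, hence T = 2π/ω ≈ 15.2 years.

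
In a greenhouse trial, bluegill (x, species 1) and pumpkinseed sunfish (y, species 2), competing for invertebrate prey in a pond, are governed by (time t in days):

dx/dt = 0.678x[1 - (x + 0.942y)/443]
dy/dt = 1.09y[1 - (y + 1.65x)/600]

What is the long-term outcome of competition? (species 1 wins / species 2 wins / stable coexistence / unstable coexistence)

Compare the nullcline intercepts: K1/α12 = 443/0.942 = 470 < K2 = 600; K2/α21 = 600/1.65 = 364 < K1 = 443.
Since both are reversed, neither can invade when rare; the interior point is a saddle.

unstable coexistence (outcome depends on initial conditions)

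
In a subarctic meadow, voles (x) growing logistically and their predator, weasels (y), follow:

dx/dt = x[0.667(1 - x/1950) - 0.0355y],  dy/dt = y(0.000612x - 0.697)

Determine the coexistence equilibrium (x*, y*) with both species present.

From dy/dt = 0 with y > 0: 0.000612x* = 0.697, so x* = 1140.
Substitute into dx/dt = 0: 0.667(1 - 1140/1950) = 0.0355y*.
The bracket is 0.416, giving y* = 0.277/0.0355 = 7.82.

x* ≈ 1140, y* ≈ 7.82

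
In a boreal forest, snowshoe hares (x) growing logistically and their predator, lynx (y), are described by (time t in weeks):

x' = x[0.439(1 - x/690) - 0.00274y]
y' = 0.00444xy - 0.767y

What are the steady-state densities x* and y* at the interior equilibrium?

x* ≈ 173, y* ≈ 120

From dy/dt = 0 with y > 0: 0.00444x* = 0.767, so x* = 173.
Substitute into dx/dt = 0: 0.439(1 - 173/690) = 0.00274y*.
The bracket is 0.75, giving y* = 0.329/0.00274 = 120.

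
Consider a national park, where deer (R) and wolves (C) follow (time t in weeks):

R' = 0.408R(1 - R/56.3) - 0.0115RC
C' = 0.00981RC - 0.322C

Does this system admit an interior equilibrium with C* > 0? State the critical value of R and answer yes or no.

The predator equation gives dC/dt > 0 only when R > 0.322/0.00981 = 32.8.
Without the predator, R → K = 56.3. Since 56.3 > 32.8, the predator can invade and persist.

Threshold R = 32.8; K > 32.8, so yes, the predator persists.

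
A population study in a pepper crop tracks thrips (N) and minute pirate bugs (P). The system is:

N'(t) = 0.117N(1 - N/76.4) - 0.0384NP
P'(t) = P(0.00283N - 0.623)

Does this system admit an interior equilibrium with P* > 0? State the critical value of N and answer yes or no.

Threshold N = 220; K < 220, so no, the predator goes extinct.

The predator equation gives dP/dt > 0 only when N > 0.623/0.00283 = 220.
Without the predator, N → K = 76.4. Since 76.4 < 220, the predator cannot invade.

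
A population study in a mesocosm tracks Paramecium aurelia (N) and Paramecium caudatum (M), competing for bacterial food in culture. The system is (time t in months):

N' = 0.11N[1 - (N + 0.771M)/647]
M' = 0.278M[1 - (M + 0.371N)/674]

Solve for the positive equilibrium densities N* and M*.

N* ≈ 178, M* ≈ 608

Setting both brackets to zero gives the nullclines N + 0.771M = 647 and 0.371N + M = 674.
Substituting M = 674 - 0.371N into the first: N(1 - 0.771·0.371) = 647 - 0.771·674.
So N* = 127/0.714 = 178, and then M* = 674 - 0.371·178 = 608.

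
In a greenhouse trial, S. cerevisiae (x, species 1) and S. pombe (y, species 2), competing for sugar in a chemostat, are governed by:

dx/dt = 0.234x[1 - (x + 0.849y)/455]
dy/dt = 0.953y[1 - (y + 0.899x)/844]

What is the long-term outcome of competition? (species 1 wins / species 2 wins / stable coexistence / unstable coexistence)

Compare the nullcline intercepts: K1/α12 = 455/0.849 = 536 < K2 = 844; K2/α21 = 844/0.899 = 939 > K1 = 455.
Since the inequalities point opposite ways, species 2 can invade but species 1 cannot.

species 2 excludes species 1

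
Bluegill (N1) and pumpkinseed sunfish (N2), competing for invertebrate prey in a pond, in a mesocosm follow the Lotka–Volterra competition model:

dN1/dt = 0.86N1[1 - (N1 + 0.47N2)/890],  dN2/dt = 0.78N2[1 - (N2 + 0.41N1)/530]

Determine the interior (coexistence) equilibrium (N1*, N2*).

Setting both brackets to zero gives the nullclines N1 + 0.47N2 = 890 and 0.41N1 + N2 = 530.
Substituting N2 = 530 - 0.41N1 into the first: N1(1 - 0.47·0.41) = 890 - 0.47·530.
So N1* = 641/0.807 = 794, and then N2* = 530 - 0.41·794 = 205.

N1* ≈ 794, N2* ≈ 205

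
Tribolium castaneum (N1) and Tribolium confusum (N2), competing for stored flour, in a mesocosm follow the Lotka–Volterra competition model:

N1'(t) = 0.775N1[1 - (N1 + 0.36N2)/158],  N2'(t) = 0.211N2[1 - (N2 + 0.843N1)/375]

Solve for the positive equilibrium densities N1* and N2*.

N1* ≈ 33, N2* ≈ 347

Setting both brackets to zero gives the nullclines N1 + 0.36N2 = 158 and 0.843N1 + N2 = 375.
Substituting N2 = 375 - 0.843N1 into the first: N1(1 - 0.36·0.843) = 158 - 0.36·375.
So N1* = 23/0.697 = 33, and then N2* = 375 - 0.843·33 = 347.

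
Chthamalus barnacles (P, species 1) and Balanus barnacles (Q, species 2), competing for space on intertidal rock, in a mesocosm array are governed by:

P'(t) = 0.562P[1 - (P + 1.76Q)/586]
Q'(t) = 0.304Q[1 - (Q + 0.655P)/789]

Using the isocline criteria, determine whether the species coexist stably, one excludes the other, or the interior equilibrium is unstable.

species 2 excludes species 1

Compare the nullcline intercepts: K1/α12 = 586/1.76 = 333 < K2 = 789; K2/α21 = 789/0.655 = 1200 > K1 = 586.
Since the inequalities point opposite ways, species 2 can invade but species 1 cannot.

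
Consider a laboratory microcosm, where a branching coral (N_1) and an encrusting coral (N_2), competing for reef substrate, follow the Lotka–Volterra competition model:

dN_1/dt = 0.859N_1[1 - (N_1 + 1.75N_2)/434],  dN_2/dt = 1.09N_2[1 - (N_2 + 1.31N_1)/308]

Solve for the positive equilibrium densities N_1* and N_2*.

Setting both brackets to zero gives the nullclines N_1 + 1.75N_2 = 434 and 1.31N_1 + N_2 = 308.
Substituting N_2 = 308 - 1.31N_1 into the first: N_1(1 - 1.75·1.31) = 434 - 1.75·308.
So N_1* = -105/-1.29 = 81.2, and then N_2* = 308 - 1.31·81.2 = 202.

N_1* ≈ 81.2, N_2* ≈ 202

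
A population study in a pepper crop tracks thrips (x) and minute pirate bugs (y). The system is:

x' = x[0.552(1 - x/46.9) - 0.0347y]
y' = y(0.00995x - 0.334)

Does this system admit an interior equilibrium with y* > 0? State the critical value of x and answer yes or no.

Threshold x = 33.6; K > 33.6, so yes, the predator persists.

The predator equation gives dy/dt > 0 only when x > 0.334/0.00995 = 33.6.
Without the predator, x → K = 46.9. Since 46.9 > 33.6, the predator can invade and persist.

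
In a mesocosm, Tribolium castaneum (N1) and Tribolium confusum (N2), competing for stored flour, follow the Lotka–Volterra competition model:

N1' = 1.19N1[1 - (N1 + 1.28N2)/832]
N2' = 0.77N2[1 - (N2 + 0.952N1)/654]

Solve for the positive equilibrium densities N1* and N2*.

N1* ≈ 23.4, N2* ≈ 632

Setting both brackets to zero gives the nullclines N1 + 1.28N2 = 832 and 0.952N1 + N2 = 654.
Substituting N2 = 654 - 0.952N1 into the first: N1(1 - 1.28·0.952) = 832 - 1.28·654.
So N1* = -5.12/-0.219 = 23.4, and then N2* = 654 - 0.952·23.4 = 632.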